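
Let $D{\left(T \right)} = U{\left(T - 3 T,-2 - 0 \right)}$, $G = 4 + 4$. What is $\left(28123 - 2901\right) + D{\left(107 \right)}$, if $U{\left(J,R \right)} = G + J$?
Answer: $25016$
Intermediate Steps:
$G = 8$
$U{\left(J,R \right)} = 8 + J$
$D{\left(T \right)} = 8 - 2 T$ ($D{\left(T \right)} = 8 + \left(T - 3 T\right) = 8 - 2 T$)
$\left(28123 - 2901\right) + D{\left(107 \right)} = \left(28123 - 2901\right) + \left(8 - 214\right) = 25222 + \left(8 - 214\right) = 25222 - 206 = 25016$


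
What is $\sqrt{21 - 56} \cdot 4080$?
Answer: $4080 i \sqrt{35} \approx 24138.0 i$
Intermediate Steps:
$\sqrt{21 - 56} \cdot 4080 = \sqrt{-35} \cdot 4080 = i \sqrt{35} \cdot 4080 = 4080 i \sqrt{35}$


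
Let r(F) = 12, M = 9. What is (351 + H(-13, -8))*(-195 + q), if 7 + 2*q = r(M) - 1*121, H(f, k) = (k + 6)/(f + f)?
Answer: -1154692/13 ≈ -88823.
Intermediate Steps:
H(f, k) = (6 + k)/(2*f) (H(f, k) = (6 + k)/((2*f)) = (6 + k)*(1/(2*f)) = (6 + k)/(2*f))
q = -58 (q = -7/2 + (12 - 1*121)/2 = -7/2 + (12 - 121)/2 = -7/2 + (1/2)*(-109) = -7/2 - 109/2 = -58)
(351 + H(-13, -8))*(-195 + q) = (351 + (1/2)*(6 - 8)/(-13))*(-195 - 58) = (351 + (1/2)*(-1/13)*(-2))*(-253) = (351 + 1/13)*(-253) = (4564/13)*(-253) = -1154692/13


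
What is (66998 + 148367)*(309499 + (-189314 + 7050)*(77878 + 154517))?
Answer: -9122200828380065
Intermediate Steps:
(66998 + 148367)*(309499 + (-189314 + 7050)*(77878 + 154517)) = 215365*(309499 - 182264*232395) = 215365*(309499 - 42357242280) = 215365*(-42356932781) = -9122200828380065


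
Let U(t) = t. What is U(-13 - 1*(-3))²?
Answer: 100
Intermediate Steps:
U(-13 - 1*(-3))² = (-13 - 1*(-3))² = (-13 + 3)² = (-10)² = 100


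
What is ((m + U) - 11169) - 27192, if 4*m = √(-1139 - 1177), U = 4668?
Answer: -33693 + I*√579/2 ≈ -33693.0 + 12.031*I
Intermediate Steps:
m = I*√579/2 (m = √(-1139 - 1177)/4 = √(-2316)/4 = (2*I*√579)/4 = I*√579/2 ≈ 12.031*I)
((m + U) - 11169) - 27192 = ((I*√579/2 + 4668) - 11169) - 27192 = ((4668 + I*√579/2) - 11169) - 27192 = (-6501 + I*√579/2) - 27192 = -33693 + I*√579/2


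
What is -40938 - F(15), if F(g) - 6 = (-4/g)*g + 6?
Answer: -40946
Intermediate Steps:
F(g) = 8 (F(g) = 6 + ((-4/g)*g + 6) = 6 + (-4 + 6) = 6 + 2 = 8)
-40938 - F(15) = -40938 - 1*8 = -40938 - 8 = -40946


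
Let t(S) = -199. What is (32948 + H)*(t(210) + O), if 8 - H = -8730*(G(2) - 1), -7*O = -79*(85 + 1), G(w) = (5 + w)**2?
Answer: 2441230396/7 ≈ 3.4875e+8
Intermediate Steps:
O = 6794/7 (O = -(-79)*(85 + 1)/7 = -(-79)*86/7 = -1/7*(-6794) = 6794/7 ≈ 970.57)
H = 419048 (H = 8 - (-8730)*((5 + 2)**2 - 1) = 8 - (-8730)*(7**2 - 1) = 8 - (-8730)*(49 - 1) = 8 - (-8730)*48 = 8 - 1*(-419040) = 8 + 419040 = 419048)
(32948 + H)*(t(210) + O) = (32948 + 419048)*(-199 + 6794/7) = 451996*(5401/7) = 2441230396/7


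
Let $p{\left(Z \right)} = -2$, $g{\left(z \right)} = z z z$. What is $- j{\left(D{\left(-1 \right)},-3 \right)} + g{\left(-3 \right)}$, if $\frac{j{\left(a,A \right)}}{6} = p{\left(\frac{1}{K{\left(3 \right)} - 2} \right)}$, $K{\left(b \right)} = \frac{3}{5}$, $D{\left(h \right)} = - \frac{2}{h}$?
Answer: $-15$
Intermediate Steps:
$g{\left(z \right)} = z^{3}$ ($g{\left(z \right)} = z^{2} z = z^{3}$)
$K{\left(b \right)} = \frac{3}{5}$ ($K{\left(b \right)} = 3 \cdot \frac{1}{5} = \frac{3}{5}$)
$j{\left(a,A \right)} = -12$ ($j{\left(a,A \right)} = 6 \left(-2\right) = -12$)
$- j{\left(D{\left(-1 \right)},-3 \right)} + g{\left(-3 \right)} = \left(-1\right) \left(-12\right) + \left(-3\right)^{3} = 12 - 27 = -15$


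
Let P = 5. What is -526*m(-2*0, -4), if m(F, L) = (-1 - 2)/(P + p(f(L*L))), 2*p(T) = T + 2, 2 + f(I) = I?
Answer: 1578/13 ≈ 121.38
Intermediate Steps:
f(I) = -2 + I
p(T) = 1 + T/2 (p(T) = (T + 2)/2 = (2 + T)/2 = 1 + T/2)
m(F, L) = -3/(5 + L**2/2) (m(F, L) = (-1 - 2)/(5 + (1 + (-2 + L*L)/2)) = -3/(5 + (1 + (-2 + L**2)/2)) = -3/(5 + (1 + (-1 + L**2/2))) = -3/(5 + L**2/2))
-526*m(-2*0, -4) = -(-3156)/(10 + (-4)**2) = -(-3156)/(10 + 16) = -(-3156)/26 = -526*(-3/13) = 1578/13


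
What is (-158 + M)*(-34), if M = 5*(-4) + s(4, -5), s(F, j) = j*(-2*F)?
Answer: 4692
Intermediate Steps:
s(F, j) = -2*F*j
M = 20 (M = 5*(-4) - 2*4*(-5) = -20 + 40 = 20)
(-158 + M)*(-34) = (-158 + 20)*(-34) = -138*(-34) = 4692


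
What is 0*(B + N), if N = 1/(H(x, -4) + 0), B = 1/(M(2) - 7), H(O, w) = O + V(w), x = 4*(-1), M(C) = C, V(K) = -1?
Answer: 0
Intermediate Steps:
x = -4
H(O, w) = -1 + O (H(O, w) = O - 1 = -1 + O)
B = -1/5 (B = 1/(2 - 7) = 1/(-5) = -1/5 ≈ -0.20000)
N = -1/5 (N = 1/((-1 - 4) + 0) = 1/(-5 + 0) = 1/(-5) = -1/5 ≈ -0.20000)
0*(B + N) = 0*(-1/5 - 1/5) = 0*(-2/5) = 0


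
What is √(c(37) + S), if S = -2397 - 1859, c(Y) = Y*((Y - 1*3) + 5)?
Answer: I*√2813 ≈ 53.038*I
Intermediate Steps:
c(Y) = Y*(2 + Y) (c(Y) = Y*((Y - 3) + 5) = Y*((-3 + Y) + 5) = Y*(2 + Y))
S = -4256
√(c(37) + S) = √(37*(2 + 37) - 4256) = √(37*39 - 4256) = √(1443 - 4256) = √(-2813) = I*√2813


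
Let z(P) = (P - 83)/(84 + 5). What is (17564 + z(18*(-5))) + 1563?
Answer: 1702130/89 ≈ 19125.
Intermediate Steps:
z(P) = -83/89 + P/89 (z(P) = (-83 + P)/89 = (-83 + P)*(1/89) = -83/89 + P/89)
(17564 + z(18*(-5))) + 1563 = (17564 + (-83/89 + (18*(-5))/89)) + 1563 = (17564 + (-83/89 + (1/89)*(-90))) + 1563 = (17564 + (-83/89 - 90/89)) + 1563 = (17564 - 173/89) + 1563 = 1563023/89 + 1563 = 1702130/89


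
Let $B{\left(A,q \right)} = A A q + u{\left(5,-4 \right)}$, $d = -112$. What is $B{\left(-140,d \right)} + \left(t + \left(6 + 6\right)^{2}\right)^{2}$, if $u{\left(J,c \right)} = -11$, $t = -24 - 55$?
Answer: $-2190986$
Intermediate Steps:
$t = -79$ ($t = -24 - 55 = -79$)
$B{\left(A,q \right)} = -11 + q A^{2}$ ($B{\left(A,q \right)} = A A q - 11 = A^{2} q - 11 = q A^{2} - 11 = -11 + q A^{2}$)
$B{\left(-140,d \right)} + \left(t + \left(6 + 6\right)^{2}\right)^{2} = \left(-11 - 112 \left(-140\right)^{2}\right) + \left(-79 + \left(6 + 6\right)^{2}\right)^{2} = \left(-11 - 2195200\right) + \left(-79 + 12^{2}\right)^{2} = \left(-11 - 2195200\right) + \left(-79 + 144\right)^{2} = -2195211 + 65^{2} = -2195211 + 4225 = -2190986$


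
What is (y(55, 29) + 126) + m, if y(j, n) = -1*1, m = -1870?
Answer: -1745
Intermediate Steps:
y(j, n) = -1
(y(55, 29) + 126) + m = (-1 + 126) - 1870 = 125 - 1870 = -1745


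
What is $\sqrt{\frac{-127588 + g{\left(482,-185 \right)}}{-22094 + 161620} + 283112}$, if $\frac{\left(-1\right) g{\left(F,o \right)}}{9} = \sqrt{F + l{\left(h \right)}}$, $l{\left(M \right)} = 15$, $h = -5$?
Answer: $\frac{\sqrt{5511466381988424 - 1255734 \sqrt{497}}}{139526} \approx 532.08$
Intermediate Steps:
$g{\left(F,o \right)} = - 9 \sqrt{15 + F}$ ($g{\left(F,o \right)} = - 9 \sqrt{F + 15} = - 9 \sqrt{15 + F}$)
$\sqrt{\frac{-127588 + g{\left(482,-185 \right)}}{-22094 + 161620} + 283112} = \sqrt{\frac{-127588 - 9 \sqrt{15 + 482}}{-22094 + 161620} + 283112} = \sqrt{\frac{-127588 - 9 \sqrt{497}}{139526} + 283112} = \sqrt{\left(-127588 - 9 \sqrt{497}\right) \frac{1}{139526} + 283112} = \sqrt{\left(- \frac{63794}{69763} - \frac{9 \sqrt{497}}{139526}\right) + 283112} = \sqrt{\frac{19750678662}{69763} - \frac{9 \sqrt{497}}{139526}}$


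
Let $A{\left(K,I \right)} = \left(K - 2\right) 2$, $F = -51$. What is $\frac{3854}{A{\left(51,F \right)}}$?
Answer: $\frac{1927}{49} \approx 39.327$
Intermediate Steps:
$A{\left(K,I \right)} = -4 + 2 K$ ($A{\left(K,I \right)} = \left(-2 + K\right) 2 = -4 + 2 K$)
$\frac{3854}{A{\left(51,F \right)}} = \frac{3854}{-4 + 2 \cdot 51} = \frac{3854}{-4 + 102} = \frac{3854}{98} = 3854 \cdot \frac{1}{98} = \frac{1927}{49}$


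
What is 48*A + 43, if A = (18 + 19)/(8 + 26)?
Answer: 1619/17 ≈ 95.235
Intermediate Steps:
A = 37/34 ≈ 1.0882
48*A + 43 = 48*(37/34) + 43 = 888/17 + 43 = 1619/17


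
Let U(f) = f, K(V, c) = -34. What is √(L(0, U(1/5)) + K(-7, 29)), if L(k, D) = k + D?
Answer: 13*I*√5/5 ≈ 5.8138*I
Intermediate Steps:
L(k, D) = D + k
√(L(0, U(1/5)) + K(-7, 29)) = √((1/5 + 0) - 34) = √((⅕ + 0) - 34) = √(⅕ - 34) = √(-169/5) = 13*I*√5/5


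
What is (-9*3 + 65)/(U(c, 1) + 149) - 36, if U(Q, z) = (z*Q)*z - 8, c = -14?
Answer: -4534/127 ≈ -35.701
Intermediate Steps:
U(Q, z) = -8 + Q*z² (U(Q, z) = (Q*z)*z - 8 = Q*z² - 8 = -8 + Q*z²)
(-9*3 + 65)/(U(c, 1) + 149) - 36 = (-9*3 + 65)/((-8 - 14*1²) + 149) - 36 = (-27 + 65)/((-8 - 14*1) + 149) - 36 = 38/((-8 - 14) + 149) - 36 = 38/(-22 + 149) - 36 = 38/127 - 36 = -4534/127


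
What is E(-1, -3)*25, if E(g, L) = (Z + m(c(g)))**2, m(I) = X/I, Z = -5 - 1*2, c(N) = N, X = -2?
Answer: 625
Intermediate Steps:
Z = -7 (Z = -5 - 2 = -7)
m(I) = -2/I
E(g, L) = (-7 - 2/g)**2
E(-1, -3)*25 = ((2 + 7*(-1))**2/(-1)**2)*25 = (1*(2 - 7)**2)*25 = (1*(-5)**2)*25 = (1*25)*25 = 25*25 = 625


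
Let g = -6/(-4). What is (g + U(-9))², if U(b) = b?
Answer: 225/4 ≈ 56.250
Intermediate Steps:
g = 3/2 (g = -6*(-¼) = 3/2 ≈ 1.5000)
(g + U(-9))² = (3/2 - 9)² = (-15/2)² = 225/4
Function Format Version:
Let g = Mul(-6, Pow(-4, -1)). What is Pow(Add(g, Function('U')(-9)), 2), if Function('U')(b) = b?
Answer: Rational(225, 4) ≈ 56.250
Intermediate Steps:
g = Rational(3, 2) (g = Mul(-6, Rational(-1, 4)) = Rational(3, 2) ≈ 1.5000)
Pow(Add(g, Function('U')(-9)), 2) = Pow(Add(Rational(3, 2), -9), 2) = Pow(Rational(-15, 2), 2) = Rational(225, 4)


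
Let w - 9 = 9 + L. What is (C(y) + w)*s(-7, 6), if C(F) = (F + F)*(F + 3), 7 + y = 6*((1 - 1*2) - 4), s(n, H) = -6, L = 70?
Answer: -15624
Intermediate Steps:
w = 88 (w = 9 + (9 + 70) = 9 + 79 = 88)
y = -37 (y = -7 + 6*((1 - 1*2) - 4) = -7 + 6*((1 - 2) - 4) = -7 + 6*(-1 - 4) = -7 + 6*(-5) = -7 - 30 = -37)
C(F) = 2*F*(3 + F) (C(F) = (2*F)*(3 + F) = 2*F*(3 + F))
(C(y) + w)*s(-7, 6) = (2*(-37)*(3 - 37) + 88)*(-6) = (2*(-37)*(-34) + 88)*(-6) = (2516 + 88)*(-6) = 2604*(-6) = -15624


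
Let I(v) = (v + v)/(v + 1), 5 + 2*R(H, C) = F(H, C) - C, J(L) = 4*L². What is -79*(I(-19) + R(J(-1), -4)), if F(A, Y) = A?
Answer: -5135/18 ≈ -285.28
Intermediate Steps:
R(H, C) = -5/2 + H/2 - C/2 (R(H, C) = -5/2 + (H - C)/2 = -5/2 + (H/2 - C/2) = -5/2 + H/2 - C/2)
I(v) = 2*v/(1 + v) (I(v) = (2*v)/(1 + v) = 2*v/(1 + v))
-79*(I(-19) + R(J(-1), -4)) = -79*(2*(-19)/(1 - 19) + (-5/2 + (4*(-1)²)/2 - ½*(-4))) = -79*(2*(-19)/(-18) + (-5/2 + (4*1)/2 + 2)) = -79*(2*(-19)*(-1/18) + (-5/2 + (½)*4 + 2)) = -79*(19/9 + (-5/2 + 2 + 2)) = -79*(19/9 + 3/2) = -79*65/18 = -5135/18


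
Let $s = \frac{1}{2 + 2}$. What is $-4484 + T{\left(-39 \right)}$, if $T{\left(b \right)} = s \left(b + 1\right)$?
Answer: $- \frac{8987}{2} \approx -4493.5$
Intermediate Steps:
$s = \frac{1}{4} \approx 0.25$
$T{\left(b \right)} = \frac{1}{4} + \frac{b}{4}$ ($T{\left(b \right)} = \frac{b + 1}{4} = \frac{1 + b}{4} = \frac{1}{4} + \frac{b}{4}$)
$-4484 + T{\left(-39 \right)} = -4484 + \left(\frac{1}{4} + \frac{1}{4} \left(-39\right)\right) = -4484 + \left(\frac{1}{4} - \frac{39}{4}\right) = -4484 - \frac{19}{2} = - \frac{8987}{2}$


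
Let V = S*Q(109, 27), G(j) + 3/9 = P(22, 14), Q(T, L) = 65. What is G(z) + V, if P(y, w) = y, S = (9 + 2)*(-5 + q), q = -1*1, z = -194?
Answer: -12805/3 ≈ -4268.3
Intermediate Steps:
q = -1
S = -66 (S = (9 + 2)*(-5 - 1) = 11*(-6) = -66)
G(j) = 65/3 (G(j) = -⅓ + 22 = 65/3)
V = -4290 (V = -66*65 = -4290)
G(z) + V = 65/3 - 4290 = -12805/3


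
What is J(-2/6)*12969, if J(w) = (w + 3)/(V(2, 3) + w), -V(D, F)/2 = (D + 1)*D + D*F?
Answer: -103752/73 ≈ -1421.3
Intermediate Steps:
V(D, F) = -2*D*F - 2*D*(1 + D) (V(D, F) = -2*((D + 1)*D + D*F) = -2*((1 + D)*D + D*F) = -2*(D*(1 + D) + D*F) = -2*(D*F + D*(1 + D)) = -2*D*F - 2*D*(1 + D))
J(w) = (3 + w)/(-24 + w) (J(w) = (w + 3)/(-2*2*(1 + 2 + 3) + w) = (3 + w)/(-2*2*6 + w) = (3 + w)/(-24 + w))
J(-2/6)*12969 = ((3 - 2/6)/(-24 - 2/6))*12969 = ((3 - 2*1/6)/(-24 - 2*1/6))*12969 = ((3 - 1/3)/(-24 - 1/3))*12969 = ((8/3)/(-73/3))*12969 = -3/73*8/3*12969 = -8/73*12969 = -103752/73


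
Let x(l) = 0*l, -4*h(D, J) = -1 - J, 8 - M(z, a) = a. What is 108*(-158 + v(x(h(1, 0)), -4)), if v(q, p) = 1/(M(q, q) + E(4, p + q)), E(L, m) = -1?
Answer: -119340/7 ≈ -17049.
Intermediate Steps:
M(z, a) = 8 - a
h(D, J) = 1/4 + J/4 (h(D, J) = -(-1 - J)/4 = 1/4 + J/4)
x(l) = 0
v(q, p) = 1/(7 - q) (v(q, p) = 1/((8 - q) - 1) = 1/(7 - q))
108*(-158 + v(x(h(1, 0)), -4)) = 108*(-158 - 1/(-7 + 0)) = 108*(-158 - 1/(-7)) = 108*(-158 - 1*(-1/7)) = 108*(-158 + 1/7) = 108*(-1105/7) = -119340/7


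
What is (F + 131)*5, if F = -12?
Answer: 595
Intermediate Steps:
(F + 131)*5 = (-12 + 131)*5 = 119*5 = 595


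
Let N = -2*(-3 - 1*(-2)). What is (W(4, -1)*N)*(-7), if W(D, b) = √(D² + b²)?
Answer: -14*√17 ≈ -57.724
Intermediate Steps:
N = 2 (N = -2*(-3 + 2) = -2*(-1) = 2)
(W(4, -1)*N)*(-7) = (√(4² + (-1)²)*2)*(-7) = (√(16 + 1)*2)*(-7) = (√17*2)*(-7) = (2*√17)*(-7) = -14*√17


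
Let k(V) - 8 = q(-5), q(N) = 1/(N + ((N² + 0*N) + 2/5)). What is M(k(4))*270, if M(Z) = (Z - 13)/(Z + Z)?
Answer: -68175/821 ≈ -83.039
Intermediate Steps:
q(N) = 1/(⅖ + N + N²) (q(N) = 1/(N + ((N² + 0) + 2*(⅕))) = 1/(N + (N² + ⅖)) = 1/(N + (⅖ + N²)) = 1/(⅖ + N + N²))
k(V) = 821/102 (k(V) = 8 + 5/(2 + 5*(-5) + 5*(-5)²) = 8 + 5/(2 - 25 + 5*25) = 8 + 5/(2 - 25 + 125) = 8 + 5/102 = 821/102)
M(Z) = (-13 + Z)/(2*Z) (M(Z) = (-13 + Z)/((2*Z)) = (-13 + Z)*(1/(2*Z)) = (-13 + Z)/(2*Z))
M(k(4))*270 = ((-13 + 821/102)/(2*(821/102)))*270 = ((½)*(102/821)*(-505/102))*270 = -505/1642*270 = -68175/821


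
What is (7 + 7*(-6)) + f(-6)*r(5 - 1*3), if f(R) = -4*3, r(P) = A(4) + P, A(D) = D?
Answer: -107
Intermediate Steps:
r(P) = 4 + P
f(R) = -12
(7 + 7*(-6)) + f(-6)*r(5 - 1*3) = (7 + 7*(-6)) - 12*(4 + (5 - 1*3)) = (7 - 42) - 12*(4 + (5 - 3)) = -35 - 12*(4 + 2) = -35 - 12*6 = -35 - 72 = -107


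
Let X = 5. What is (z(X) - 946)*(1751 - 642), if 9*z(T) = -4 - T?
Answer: -1050223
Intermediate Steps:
z(T) = -4/9 - T/9 (z(T) = (-4 - T)/9 = -4/9 - T/9)
(z(X) - 946)*(1751 - 642) = ((-4/9 - ⅑*5) - 946)*(1751 - 642) = ((-4/9 - 5/9) - 946)*1109 = (-1 - 946)*1109 = -947*1109 = -1050223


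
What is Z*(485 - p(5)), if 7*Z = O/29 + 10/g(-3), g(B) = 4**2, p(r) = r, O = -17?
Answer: 540/203 ≈ 2.6601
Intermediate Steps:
g(B) = 16
Z = 9/1624 (Z = (-17/29 + 10/16)/7 = (-17*1/29 + 10*(1/16))/7 = (-17/29 + 5/8)/7 = (1/7)*(9/232) = 9/1624 ≈ 0.0055419)
Z*(485 - p(5)) = 9*(485 - 1*5)/1624 = 9*(485 - 5)/1624 = (9/1624)*480 = 540/203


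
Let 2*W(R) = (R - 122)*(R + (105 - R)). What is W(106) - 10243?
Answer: -11083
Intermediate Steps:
W(R) = -6405 + 105*R/2 (W(R) = ((R - 122)*(R + (105 - R)))/2 = ((-122 + R)*105)/2 = (-12810 + 105*R)/2 = -6405 + 105*R/2)
W(106) - 10243 = (-6405 + (105/2)*106) - 10243 = (-6405 + 5565) - 10243 = -840 - 10243 = -11083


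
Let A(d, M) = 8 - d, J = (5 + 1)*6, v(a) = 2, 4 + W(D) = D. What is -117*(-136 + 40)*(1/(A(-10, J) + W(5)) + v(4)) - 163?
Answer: 434951/19 ≈ 22892.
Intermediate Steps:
W(D) = -4 + D
J = 36 (J = 6*6 = 36)
-117*(-136 + 40)*(1/(A(-10, J) + W(5)) + v(4)) - 163 = -117*(-136 + 40)*(1/((8 - 1*(-10)) + (-4 + 5)) + 2) - 163 = -(-11232)*(1/((8 + 10) + 1) + 2) - 163 = -(-11232)*(1/(18 + 1) + 2) - 163 = -(-11232)*(1/19 + 2) - 163 = -(-11232)*39/19 - 163 = -117*(-3744/19) - 163 = 438048/19 - 163 = 434951/19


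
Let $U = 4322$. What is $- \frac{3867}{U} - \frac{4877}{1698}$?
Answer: $- \frac{6911140}{1834689} \approx -3.7669$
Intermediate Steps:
$- \frac{3867}{U} - \frac{4877}{1698} = - \frac{3867}{4322} - \frac{4877}{1698} = - \frac{6911140}{1834689}$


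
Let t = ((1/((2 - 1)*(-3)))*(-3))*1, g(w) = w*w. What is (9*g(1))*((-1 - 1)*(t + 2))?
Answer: -54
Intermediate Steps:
g(w) = w²
t = 1 (t = ((-⅓/1)*(-3))*1 = ((1*(-⅓))*(-3))*1 = -⅓*(-3)*1 = 1*1 = 1)
(9*g(1))*((-1 - 1)*(t + 2)) = (9*1²)*((-1 - 1)*(1 + 2)) = (9*1)*(-2*3) = 9*(-6) = -54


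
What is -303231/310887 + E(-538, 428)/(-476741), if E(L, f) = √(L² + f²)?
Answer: -101077/103629 - 2*√118157/476741 ≈ -0.97682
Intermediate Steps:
-303231/310887 + E(-538, 428)/(-476741) = -303231/310887 + √((-538)² + 428²)/(-476741) = -303231*1/310887 + √(289444 + 183184)*(-1/476741) = -101077/103629 + √472628*(-1/476741) = -101077/103629 + (2*√118157)*(-1/476741) = -101077/103629 - 2*√118157/476741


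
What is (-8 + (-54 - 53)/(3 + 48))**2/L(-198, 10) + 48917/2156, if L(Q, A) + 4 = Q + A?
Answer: 542203031/24470208 ≈ 22.158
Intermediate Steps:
L(Q, A) = -4 + A + Q (L(Q, A) = -4 + (Q + A) = -4 + (A + Q) = -4 + A + Q)
(-8 + (-54 - 53)/(3 + 48))**2/L(-198, 10) + 48917/2156 = (-8 + (-54 - 53)/(3 + 48))**2/(-4 + 10 - 198) + 48917/2156 = (-8 - 107/51)**2/(-192) + 48917*(1/2156) = (-8 - 107*1/51)**2*(-1/192) + 4447/196 = (-8 - 107/51)**2*(-1/192) + 4447/196 = (-515/51)**2*(-1/192) + 4447/196 = (265225/2601)*(-1/192) + 4447/196 = -265225/499392 + 4447/196 = 542203031/24470208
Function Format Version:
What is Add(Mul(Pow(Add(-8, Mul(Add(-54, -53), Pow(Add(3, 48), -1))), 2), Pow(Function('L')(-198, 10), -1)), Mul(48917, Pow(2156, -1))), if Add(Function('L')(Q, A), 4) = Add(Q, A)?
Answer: Rational(542203031, 24470208) ≈ 22.158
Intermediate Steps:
Function('L')(Q, A) = Add(-4, A, Q) (Function('L')(Q, A) = Add(-4, Add(Q, A)) = Add(-4, Add(A, Q)) = Add(-4, A, Q))
Add(Mul(Pow(Add(-8, Mul(Add(-54, -53), Pow(Add(3, 48), -1))), 2), Pow(Function('L')(-198, 10), -1)), Mul(48917, Pow(2156, -1))) = Add(Mul(Pow(Add(-8, Mul(Add(-54, -53), Pow(Add(3, 48), -1))), 2), Pow(Add(-4, 10, -198), -1)), Mul(48917, Pow(2156, -1))) = Add(Mul(Pow(Add(-8, Mul(-107, Pow(51, -1))), 2), Pow(-192, -1)), Mul(48917, Rational(1, 2156))) = Add(Mul(Pow(Add(-8, Mul(-107, Rational(1, 51))), 2), Rational(-1, 192)), Rational(4447, 196)) = Add(Mul(Pow(Add(-8, Rational(-107, 51)), 2), Rational(-1, 192)), Rational(4447, 196)) = Add(Mul(Pow(Rational(-515, 51), 2), Rational(-1, 192)), Rational(4447, 196)) = Add(Mul(Rational(265225, 2601), Rational(-1, 192)), Rational(4447, 196)) = Add(Rational(-265225, 499392), Rational(4447, 196)) = Rational(542203031, 24470208)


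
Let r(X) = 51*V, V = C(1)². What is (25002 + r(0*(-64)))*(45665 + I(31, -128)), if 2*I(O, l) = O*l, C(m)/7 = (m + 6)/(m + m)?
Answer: 9717231579/4 ≈ 2.4293e+9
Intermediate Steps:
C(m) = 7*(6 + m)/(2*m) (C(m) = 7*((m + 6)/(m + m)) = 7*((6 + m)/((2*m))) = 7*((6 + m)*(1/(2*m))) = 7*((6 + m)/(2*m)) = 7*(6 + m)/(2*m))
I(O, l) = O*l/2 (I(O, l) = (O*l)/2 = O*l/2)
V = 2401/4 (V = (7/2 + 21/1)² = (7/2 + 21*1)² = (7/2 + 21)² = (49/2)² = 2401/4 ≈ 600.25)
r(X) = 122451/4 (r(X) = 51*(2401/4) = 122451/4)
(25002 + r(0*(-64)))*(45665 + I(31, -128)) = (25002 + 122451/4)*(45665 + (½)*31*(-128)) = 222459*(45665 - 1984)/4 = (222459/4)*43681 = 9717231579/4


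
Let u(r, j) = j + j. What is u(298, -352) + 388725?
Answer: 388021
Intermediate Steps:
u(r, j) = 2*j
u(298, -352) + 388725 = 2*(-352) + 388725 = -704 + 388725 = 388021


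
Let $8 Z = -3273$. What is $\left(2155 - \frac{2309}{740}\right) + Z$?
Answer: $\frac{2579277}{1480} \approx 1742.8$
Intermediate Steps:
$Z = - \frac{3273}{8}$ ($Z = \frac{1}{8} \left(-3273\right) = - \frac{3273}{8} \approx -409.13$)
$\left(2155 - \frac{2309}{740}\right) + Z = \left(2155 - \frac{2309}{740}\right) - \frac{3273}{8} = \frac{1592391}{740} - \frac{3273}{8} = \frac{2579277}{1480}$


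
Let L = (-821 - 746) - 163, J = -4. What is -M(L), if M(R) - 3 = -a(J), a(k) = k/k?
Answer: -2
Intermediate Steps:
a(k) = 1
L = -1730 (L = -1567 - 163 = -1730)
M(R) = 2 (M(R) = 3 - 1*1 = 3 - 1 = 2)
-M(L) = -1*2 = -2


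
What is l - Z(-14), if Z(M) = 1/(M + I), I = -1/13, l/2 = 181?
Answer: 66259/183 ≈ 362.07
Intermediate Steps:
l = 362 (l = 2*181 = 362)
I = -1/13 (I = -1*1/13 = -1/13 ≈ -0.076923)
Z(M) = 1/(-1/13 + M) (Z(M) = 1/(M - 1/13) = 1/(-1/13 + M))
l - Z(-14) = 362 - 13/(-1 + 13*(-14)) = 362 - 13/(-1 - 182) = 362 - 13/(-183) = 362 - 13*(-1)/183 = 362 - 1*(-13/183) = 362 + 13/183 = 66259/183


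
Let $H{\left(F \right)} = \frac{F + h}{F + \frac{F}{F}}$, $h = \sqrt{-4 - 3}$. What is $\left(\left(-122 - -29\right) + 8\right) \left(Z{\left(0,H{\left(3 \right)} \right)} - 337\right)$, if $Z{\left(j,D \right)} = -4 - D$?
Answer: $\frac{116195}{4} + \frac{85 i \sqrt{7}}{4} \approx 29049.0 + 56.222 i$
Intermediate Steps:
$h = i \sqrt{7}$ ($h = \sqrt{-7} = i \sqrt{7} \approx 2.6458 i$)
$H{\left(F \right)} = \frac{F + i \sqrt{7}}{1 + F}$ ($H{\left(F \right)} = \frac{F + i \sqrt{7}}{F + \frac{F}{F}} = \frac{F + i \sqrt{7}}{F + 1} = \frac{F + i \sqrt{7}}{1 + F}$)
$\left(\left(-122 - -29\right) + 8\right) \left(Z{\left(0,H{\left(3 \right)} \right)} - 337\right) = \left(\left(-122 - -29\right) + 8\right) \left(\left(-4 - \frac{3 + i \sqrt{7}}{1 + 3}\right) - 337\right) = \left(\left(-122 + 29\right) + 8\right) \left(\left(-4 - \frac{3 + i \sqrt{7}}{4}\right) - 337\right) = \left(-93 + 8\right) \left(\left(-4 - \frac{3 + i \sqrt{7}}{4}\right) - 337\right) = - 85 \left(\left(-4 - \left(\frac{3}{4} + \frac{i \sqrt{7}}{4}\right)\right) - 337\right) = - 85 \left(\left(- \frac{19}{4} - \frac{i \sqrt{7}}{4}\right) - 337\right) = - 85 \left(- \frac{1367}{4} - \frac{i \sqrt{7}}{4}\right) = \frac{116195}{4} + \frac{85 i \sqrt{7}}{4}$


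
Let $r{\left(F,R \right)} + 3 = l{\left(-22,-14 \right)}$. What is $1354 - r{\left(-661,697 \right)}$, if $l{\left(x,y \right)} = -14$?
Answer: $1371$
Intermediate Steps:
$r{\left(F,R \right)} = -17$ ($r{\left(F,R \right)} = -3 - 14 = -17$)
$1354 - r{\left(-661,697 \right)} = 1354 - -17 = 1354 + 17 = 1371$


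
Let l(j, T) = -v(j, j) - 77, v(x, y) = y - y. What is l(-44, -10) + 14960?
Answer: 14883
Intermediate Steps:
v(x, y) = 0
l(j, T) = -77 (l(j, T) = -1*0 - 77 = 0 - 77 = -77)
l(-44, -10) + 14960 = -77 + 14960 = 14883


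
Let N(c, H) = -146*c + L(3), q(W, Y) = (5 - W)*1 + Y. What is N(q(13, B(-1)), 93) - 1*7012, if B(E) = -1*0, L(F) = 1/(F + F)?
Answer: -35063/6 ≈ -5843.8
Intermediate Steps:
L(F) = 1/(2*F)
B(E) = 0
q(W, Y) = 5 + Y - W (q(W, Y) = (5 - W) + Y = 5 + Y - W)
N(c, H) = ⅙ - 146*c (N(c, H) = -146*c + (½)/3 = -146*c + (½)*(⅓) = -146*c + ⅙ = ⅙ - 146*c)
N(q(13, B(-1)), 93) - 1*7012 = (⅙ - 146*(5 + 0 - 1*13)) - 1*7012 = (⅙ - 146*(5 + 0 - 13)) - 7012 = (⅙ - 146*(-8)) - 7012 = (⅙ + 1168) - 7012 = 7009/6 - 7012 = -35063/6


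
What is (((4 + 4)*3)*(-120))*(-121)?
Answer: 348480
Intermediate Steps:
(((4 + 4)*3)*(-120))*(-121) = ((8*3)*(-120))*(-121) = (24*(-120))*(-121) = -2880*(-121) = 348480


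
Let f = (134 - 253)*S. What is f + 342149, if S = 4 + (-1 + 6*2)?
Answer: 340364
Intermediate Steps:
S = 15 (S = 4 + (-1 + 12) = 4 + 11 = 15)
f = -1785 (f = (134 - 253)*15 = -119*15 = -1785)
f + 342149 = -1785 + 342149 = 340364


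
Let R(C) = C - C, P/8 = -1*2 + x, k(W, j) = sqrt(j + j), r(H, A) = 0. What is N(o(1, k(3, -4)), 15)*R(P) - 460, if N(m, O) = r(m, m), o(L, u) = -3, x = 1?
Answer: -460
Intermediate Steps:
k(W, j) = sqrt(2)*sqrt(j) (k(W, j) = sqrt(2*j) = sqrt(2)*sqrt(j))
N(m, O) = 0
P = -8 (P = 8*(-1*2 + 1) = 8*(-2 + 1) = 8*(-1) = -8)
R(C) = 0
N(o(1, k(3, -4)), 15)*R(P) - 460 = 0*0 - 460 = 0 - 460 = -460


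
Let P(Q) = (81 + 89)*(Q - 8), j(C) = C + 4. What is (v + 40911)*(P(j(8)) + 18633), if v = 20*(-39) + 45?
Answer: 775919088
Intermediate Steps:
j(C) = 4 + C
P(Q) = -1360 + 170*Q (P(Q) = 170*(-8 + Q) = -1360 + 170*Q)
v = -735 (v = -780 + 45 = -735)
(v + 40911)*(P(j(8)) + 18633) = (-735 + 40911)*((-1360 + 170*(4 + 8)) + 18633) = 40176*((-1360 + 170*12) + 18633) = 40176*((-1360 + 2040) + 18633) = 40176*(680 + 18633) = 40176*19313 = 775919088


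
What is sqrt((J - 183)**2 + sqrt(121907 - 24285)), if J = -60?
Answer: sqrt(59049 + sqrt(97622)) ≈ 243.64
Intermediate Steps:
sqrt((J - 183)**2 + sqrt(121907 - 24285)) = sqrt((-60 - 183)**2 + sqrt(121907 - 24285)) = sqrt((-243)**2 + sqrt(97622)) = sqrt(59049 + sqrt(97622))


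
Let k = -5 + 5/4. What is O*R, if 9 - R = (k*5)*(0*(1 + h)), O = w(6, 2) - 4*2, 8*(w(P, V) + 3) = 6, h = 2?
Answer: -369/4 ≈ -92.250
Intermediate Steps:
w(P, V) = -9/4 (w(P, V) = -3 + (⅛)*6 = -3 + ¾ = -9/4)
k = -15/4 (k = -5 + 5*(¼) = -5 + 5/4 = -15/4 ≈ -3.7500)
O = -41/4 (O = -9/4 - 4*2 = -9/4 - 8 = -41/4 ≈ -10.250)
R = 9 (R = 9 - (-15/4*5)*0*(1 + 2) = 9 - (-75)*0*3/4 = 9 - (-75)*0/4 = 9 - 1*0 = 9 + 0 = 9)
O*R = -41/4*9 = -369/4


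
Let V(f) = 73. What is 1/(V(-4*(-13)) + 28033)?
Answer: 1/28106 ≈ 3.5580e-5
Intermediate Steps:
1/(V(-4*(-13)) + 28033) = 1/(73 + 28033) = 1/28106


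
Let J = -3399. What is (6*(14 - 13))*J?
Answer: -20394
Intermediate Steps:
(6*(14 - 13))*J = (6*(14 - 13))*(-3399) = (6*1)*(-3399) = 6*(-3399) = -20394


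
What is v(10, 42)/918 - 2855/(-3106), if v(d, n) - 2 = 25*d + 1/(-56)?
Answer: 95299303/79836624 ≈ 1.1937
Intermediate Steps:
v(d, n) = 111/56 + 25*d (v(d, n) = 2 + (25*d + 1/(-56)) = 2 + (25*d - 1/56) = 2 + (-1/56 + 25*d) = 111/56 + 25*d)
v(10, 42)/918 - 2855/(-3106) = (111/56 + 25*10)/918 - 2855/(-3106) = (111/56 + 250)*(1/918) - 2855*(-1/3106) = (14111/56)*(1/918) + 2855/3106 = 14111/51408 + 2855/3106 = 95299303/79836624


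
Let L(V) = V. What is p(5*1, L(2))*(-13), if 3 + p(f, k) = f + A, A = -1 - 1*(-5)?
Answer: -78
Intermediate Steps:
A = 4 (A = -1 + 5 = 4)
p(f, k) = 1 + f (p(f, k) = -3 + (f + 4) = -3 + (4 + f) = 1 + f)
p(5*1, L(2))*(-13) = (1 + 5*1)*(-13) = (1 + 5)*(-13) = 6*(-13) = -78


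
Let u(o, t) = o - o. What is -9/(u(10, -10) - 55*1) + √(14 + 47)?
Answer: 9/55 + √61 ≈ 7.9739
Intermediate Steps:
u(o, t) = 0
-9/(u(10, -10) - 55*1) + √(14 + 47) = -9/(0 - 55*1) + √(14 + 47) = -9/(0 - 55) + √61 = -9/(-55) + √61 = -9*(-1/55) + √61 = 9/55 + √61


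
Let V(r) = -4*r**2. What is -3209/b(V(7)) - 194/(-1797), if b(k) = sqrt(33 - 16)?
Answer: 194/1797 - 3209*sqrt(17)/17 ≈ -778.19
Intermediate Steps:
b(k) = sqrt(17)
-3209/b(V(7)) - 194/(-1797) = -3209*sqrt(17)/17 - 194/(-1797) = -3209*sqrt(17)/17 - 194*(-1/1797) = -3209*sqrt(17)/17 + 194/1797 = 194/1797 - 3209*sqrt(17)/17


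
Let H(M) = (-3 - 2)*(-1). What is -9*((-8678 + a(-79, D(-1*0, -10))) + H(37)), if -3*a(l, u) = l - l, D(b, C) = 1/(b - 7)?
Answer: 78057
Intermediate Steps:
D(b, C) = 1/(-7 + b)
a(l, u) = 0 (a(l, u) = -(l - l)/3 = -⅓*0 = 0)
H(M) = 5 (H(M) = -5*(-1) = 5)
-9*((-8678 + a(-79, D(-1*0, -10))) + H(37)) = -9*((-8678 + 0) + 5) = -9*(-8678 + 5) = -9*(-8673) = 78057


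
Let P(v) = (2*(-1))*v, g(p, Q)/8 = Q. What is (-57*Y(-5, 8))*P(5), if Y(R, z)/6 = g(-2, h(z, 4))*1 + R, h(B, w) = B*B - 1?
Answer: 1706580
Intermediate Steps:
h(B, w) = -1 + B² (h(B, w) = B² - 1 = -1 + B²)
g(p, Q) = 8*Q
Y(R, z) = -48 + 6*R + 48*z² (Y(R, z) = 6*((8*(-1 + z²))*1 + R) = 6*((-8 + 8*z²)*1 + R) = 6*((-8 + 8*z²) + R) = 6*(-8 + R + 8*z²) = -48 + 6*R + 48*z²)
P(v) = -2*v
(-57*Y(-5, 8))*P(5) = (-57*(-48 + 6*(-5) + 48*8²))*(-2*5) = -57*(-48 - 30 + 48*64)*(-10) = -57*(-48 - 30 + 3072)*(-10) = -57*2994*(-10) = -170658*(-10) = 1706580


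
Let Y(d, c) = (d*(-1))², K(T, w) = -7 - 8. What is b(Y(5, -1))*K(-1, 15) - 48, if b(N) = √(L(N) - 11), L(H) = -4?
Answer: -48 - 15*I*√15 ≈ -48.0 - 58.095*I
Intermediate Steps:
K(T, w) = -15
Y(d, c) = d² (Y(d, c) = (-d)² = d²)
b(N) = I*√15 (b(N) = √(-4 - 11) = √(-15) = I*√15)
b(Y(5, -1))*K(-1, 15) - 48 = (I*√15)*(-15) - 48 = -15*I*√15 - 48 = -48 - 15*I*√15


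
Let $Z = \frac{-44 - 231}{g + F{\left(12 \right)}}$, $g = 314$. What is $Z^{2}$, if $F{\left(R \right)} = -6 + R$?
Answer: $\frac{3025}{4096} \approx 0.73853$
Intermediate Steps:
$Z = - \frac{55}{64}$ ($Z = \frac{-44 - 231}{314 + \left(-6 + 12\right)} = - \frac{275}{314 + 6} = - \frac{275}{320} = \left(-275\right) \frac{1}{320} = - \frac{55}{64} \approx -0.85938$)
$Z^{2} = \left(- \frac{55}{64}\right)^{2} = \frac{3025}{4096}$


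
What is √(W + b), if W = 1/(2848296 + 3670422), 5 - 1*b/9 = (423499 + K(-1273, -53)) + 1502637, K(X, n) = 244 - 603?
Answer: I*√1010285771902612546/241434 ≈ 4163.2*I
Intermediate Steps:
K(X, n) = -359
b = -17331948 (b = 45 - 9*((423499 - 359) + 1502637) = 45 - 9*(423140 + 1502637) = 45 - 9*1925777 = 45 - 17331993 = -17331948)
W = 1/6518718 ≈ 1.5340e-7
√(W + b) = √(1/6518718 - 17331948) = √(-112982081402663/6518718) = I*√1010285771902612546/241434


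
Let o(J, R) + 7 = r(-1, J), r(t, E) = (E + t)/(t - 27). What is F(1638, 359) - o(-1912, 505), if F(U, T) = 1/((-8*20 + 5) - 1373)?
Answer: -655901/10696 ≈ -61.322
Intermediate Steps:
r(t, E) = (E + t)/(-27 + t)
o(J, R) = -195/28 - J/28 (o(J, R) = -7 + (J - 1)/(-27 - 1) = -7 + (-1 + J)/(-28) = -7 - (-1 + J)/28 = -7 + (1/28 - J/28) = -195/28 - J/28)
F(U, T) = -1/1528 (F(U, T) = 1/((-160 + 5) - 1373) = 1/(-155 - 1373) = 1/(-1528) = -1/1528)
F(1638, 359) - o(-1912, 505) = -1/1528 - (-195/28 - 1/28*(-1912)) = -1/1528 - (-195/28 + 478/7) = -1/1528 - 1*1717/28 = -1/1528 - 1717/28 = -655901/10696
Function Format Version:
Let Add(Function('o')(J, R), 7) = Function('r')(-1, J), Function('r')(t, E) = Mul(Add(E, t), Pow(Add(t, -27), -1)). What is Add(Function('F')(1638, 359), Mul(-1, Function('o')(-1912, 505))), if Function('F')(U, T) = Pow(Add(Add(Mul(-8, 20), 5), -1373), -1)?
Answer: Rational(-655901, 10696) ≈ -61.322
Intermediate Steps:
Function('r')(t, E) = Mul(Pow(Add(-27, t), -1), Add(E, t)) (Function('r')(t, E) = Mul(Add(E, t), Pow(Add(-27, t), -1)) = Mul(Pow(Add(-27, t), -1), Add(E, t)))
Function('o')(J, R) = Add(Rational(-195, 28), Mul(Rational(-1, 28), J)) (Function('o')(J, R) = Add(-7, Mul(Pow(Add(-27, -1), -1), Add(J, -1))) = Add(-7, Mul(Pow(-28, -1), Add(-1, J))) = Add(-7, Mul(Rational(-1, 28), Add(-1, J))) = Add(-7, Add(Rational(1, 28), Mul(Rational(-1, 28), J))) = Add(Rational(-195, 28), Mul(Rational(-1, 28), J)))
Function('F')(U, T) = Rational(-1, 1528) (Function('F')(U, T) = Pow(Add(Add(-160, 5), -1373), -1) = Pow(Add(-155, -1373), -1) = Pow(-1528, -1) = Rational(-1, 1528))
Add(Function('F')(1638, 359), Mul(-1, Function('o')(-1912, 505))) = Add(Rational(-1, 1528), Mul(-1, Add(Rational(-195, 28), Mul(Rational(-1, 28), -1912)))) = Add(Rational(-1, 1528), Mul(-1, Add(Rational(-195, 28), Rational(478, 7)))) = Add(Rational(-1, 1528), Mul(-1, Rational(1717, 28))) = Add(Rational(-1, 1528), Rational(-1717, 28)) = Rational(-655901, 10696)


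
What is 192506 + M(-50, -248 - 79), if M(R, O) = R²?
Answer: 195006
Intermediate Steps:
192506 + M(-50, -248 - 79) = 192506 + (-50)² = 192506 + 2500 = 195006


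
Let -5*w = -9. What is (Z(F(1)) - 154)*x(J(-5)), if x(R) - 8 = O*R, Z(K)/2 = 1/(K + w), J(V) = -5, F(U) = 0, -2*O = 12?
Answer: -52288/9 ≈ -5809.8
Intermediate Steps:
O = -6 (O = -½*12 = -6)
w = 9/5 (w = -⅕*(-9) = 9/5 ≈ 1.8000)
Z(K) = 2/(9/5 + K) (Z(K) = 2/(K + 9/5) = 2/(9/5 + K))
x(R) = 8 - 6*R
(Z(F(1)) - 154)*x(J(-5)) = (10/(9 + 5*0) - 154)*(8 - 6*(-5)) = (10/(9 + 0) - 154)*(8 + 30) = (10/9 - 154)*38 = -1376/9*38 = -52288/9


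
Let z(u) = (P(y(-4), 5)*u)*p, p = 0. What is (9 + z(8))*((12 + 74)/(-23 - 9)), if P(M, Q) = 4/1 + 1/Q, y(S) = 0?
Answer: -387/16 ≈ -24.188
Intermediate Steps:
P(M, Q) = 4 + 1/Q (P(M, Q) = 4*1 + 1/Q = 4 + 1/Q)
z(u) = 0 (z(u) = ((4 + 1/5)*u)*0 = (21*u/5)*0 = 0)
(9 + z(8))*((12 + 74)/(-23 - 9)) = (9 + 0)*((12 + 74)/(-23 - 9)) = 9*(86/(-32)) = 9*(86*(-1/32)) = 9*(-43/16) = -387/16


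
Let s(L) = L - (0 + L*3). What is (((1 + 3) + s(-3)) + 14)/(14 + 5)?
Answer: 24/19 ≈ 1.2632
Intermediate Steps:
s(L) = -2*L (s(L) = L - (0 + 3*L) = L - 3*L = -2*L)
(((1 + 3) + s(-3)) + 14)/(14 + 5) = (((1 + 3) - 2*(-3)) + 14)/(14 + 5) = ((4 + 6) + 14)/19 = (10 + 14)/19 = (1/19)*24 = 24/19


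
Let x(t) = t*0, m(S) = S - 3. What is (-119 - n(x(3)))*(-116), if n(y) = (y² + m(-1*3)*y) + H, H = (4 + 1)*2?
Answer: 14964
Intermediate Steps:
m(S) = -3 + S
H = 10 (H = 5*2 = 10)
x(t) = 0
n(y) = 10 + y² - 6*y (n(y) = (y² + (-3 - 1*3)*y) + 10 = (y² + (-3 - 3)*y) + 10 = (y² - 6*y) + 10 = 10 + y² - 6*y)
(-119 - n(x(3)))*(-116) = (-119 - (10 + 0² - 6*0))*(-116) = (-119 - (10 + 0 + 0))*(-116) = (-119 - 1*10)*(-116) = (-119 - 10)*(-116) = -129*(-116) = 14964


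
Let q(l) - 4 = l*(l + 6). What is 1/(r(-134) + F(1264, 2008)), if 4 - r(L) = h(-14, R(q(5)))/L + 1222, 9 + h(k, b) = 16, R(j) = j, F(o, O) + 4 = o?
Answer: 134/5635 ≈ 0.023780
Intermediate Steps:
F(o, O) = -4 + o
q(l) = 4 + l*(6 + l) (q(l) = 4 + l*(l + 6) = 4 + l*(6 + l))
h(k, b) = 7 (h(k, b) = -9 + 16 = 7)
r(L) = -1218 - 7/L (r(L) = 4 - (7/L + 1222) = 4 - (1222 + 7/L) = 4 + (-1222 - 7/L) = -1218 - 7/L)
1/(r(-134) + F(1264, 2008)) = 1/((-1218 - 7/(-134)) + (-4 + 1264)) = 1/((-1218 - 7*(-1/134)) + 1260) = 1/((-1218 + 7/134) + 1260) = 1/(-163205/134 + 1260) = 1/(5635/134) = 134/5635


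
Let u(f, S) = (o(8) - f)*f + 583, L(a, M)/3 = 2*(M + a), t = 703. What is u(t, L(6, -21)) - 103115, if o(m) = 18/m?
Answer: -2380637/4 ≈ -5.9516e+5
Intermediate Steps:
L(a, M) = 6*M + 6*a (L(a, M) = 3*(2*(M + a)) = 3*(2*M + 2*a) = 6*M + 6*a)
u(f, S) = 583 + f*(9/4 - f) (u(f, S) = (18/8 - f)*f + 583 = (18*(⅛) - f)*f + 583 = (9/4 - f)*f + 583 = f*(9/4 - f) + 583 = 583 + f*(9/4 - f))
u(t, L(6, -21)) - 103115 = (583 - 1*703² + (9/4)*703) - 103115 = (583 - 1*494209 + 6327/4) - 103115 = (583 - 494209 + 6327/4) - 103115 = -1968177/4 - 103115 = -2380637/4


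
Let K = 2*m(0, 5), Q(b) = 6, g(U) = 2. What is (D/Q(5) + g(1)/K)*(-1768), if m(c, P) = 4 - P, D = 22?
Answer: -14144/3 ≈ -4714.7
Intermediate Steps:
K = -2 (K = 2*(4 - 1*5) = 2*(4 - 5) = 2*(-1) = -2)
(D/Q(5) + g(1)/K)*(-1768) = (22/6 + 2/(-2))*(-1768) = (22*(1/6) + 2*(-1/2))*(-1768) = (11/3 - 1)*(-1768) = (8/3)*(-1768) = -14144/3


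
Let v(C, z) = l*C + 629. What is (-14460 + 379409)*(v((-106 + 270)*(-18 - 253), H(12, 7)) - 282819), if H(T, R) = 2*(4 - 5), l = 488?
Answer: -8018244116038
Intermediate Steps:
H(T, R) = -2 (H(T, R) = 2*(-1) = -2)
v(C, z) = 629 + 488*C (v(C, z) = 488*C + 629 = 629 + 488*C)
(-14460 + 379409)*(v((-106 + 270)*(-18 - 253), H(12, 7)) - 282819) = (-14460 + 379409)*((629 + 488*((-106 + 270)*(-18 - 253))) - 282819) = 364949*((629 + 488*(164*(-271))) - 282819) = 364949*((629 + 488*(-44444)) - 282819) = 364949*((629 - 21688672) - 282819) = 364949*(-21688043 - 282819) = 364949*(-21970862) = -8018244116038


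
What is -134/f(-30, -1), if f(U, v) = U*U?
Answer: -67/450 ≈ -0.14889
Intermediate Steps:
f(U, v) = U²
-134/f(-30, -1) = -134/((-30)²) = -134/900 = -134*1/900 = -67/450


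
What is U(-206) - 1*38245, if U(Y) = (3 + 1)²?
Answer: -38229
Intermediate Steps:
U(Y) = 16 (U(Y) = 4² = 16)
U(-206) - 1*38245 = 16 - 1*38245 = 16 - 38245 = -38229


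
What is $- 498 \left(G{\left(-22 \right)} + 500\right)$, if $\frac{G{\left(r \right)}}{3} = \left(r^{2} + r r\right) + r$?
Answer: $-1662324$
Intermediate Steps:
$G{\left(r \right)} = 3 r + 6 r^{2}$ ($G{\left(r \right)} = 3 \left(\left(r^{2} + r r\right) + r\right) = 3 \left(\left(r^{2} + r^{2}\right) + r\right) = 3 \left(2 r^{2} + r\right) = 3 \left(r + 2 r^{2}\right) = 3 r + 6 r^{2}$)
$- 498 \left(G{\left(-22 \right)} + 500\right) = - 498 \left(3 \left(-22\right) \left(1 + 2 \left(-22\right)\right) + 500\right) = - 498 \left(3 \left(-22\right) \left(1 - 44\right) + 500\right) = - 498 \left(3 \left(-22\right) \left(-43\right) + 500\right) = - 498 \left(2838 + 500\right) = \left(-498\right) 3338 = -1662324$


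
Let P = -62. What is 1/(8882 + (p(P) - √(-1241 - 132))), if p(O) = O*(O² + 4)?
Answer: I/(√1373 - 229694*I) ≈ -4.3536e-6 + 7.0232e-10*I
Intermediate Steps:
p(O) = O*(4 + O²)
1/(8882 + (p(P) - √(-1241 - 132))) = 1/(8882 + (-62*(4 + (-62)²) - √(-1241 - 132))) = 1/(8882 + (-62*(4 + 3844) - √(-1373))) = 1/(8882 + (-62*3848 - I*√1373)) = 1/(8882 + (-238576 - I*√1373)) = 1/(-229694 - I*√1373)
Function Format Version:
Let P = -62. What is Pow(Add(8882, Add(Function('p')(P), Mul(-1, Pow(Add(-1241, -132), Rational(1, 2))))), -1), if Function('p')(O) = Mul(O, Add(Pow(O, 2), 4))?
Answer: Mul(I, Pow(Add(Pow(1373, Rational(1, 2)), Mul(-229694, I)), -1)) ≈ Add(-4.3536e-6, Mul(7.0232e-10, I))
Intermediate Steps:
Function('p')(O) = Mul(O, Add(4, Pow(O, 2)))
Pow(Add(8882, Add(Function('p')(P), Mul(-1, Pow(Add(-1241, -132), Rational(1, 2))))), -1) = Pow(Add(8882, Add(Mul(-62, Add(4, Pow(-62, 2))), Mul(-1, Pow(Add(-1241, -132), Rational(1, 2))))), -1) = Pow(Add(8882, Add(Mul(-62, Add(4, 3844)), Mul(-1, Pow(-1373, Rational(1, 2))))), -1) = Pow(Add(8882, Add(Mul(-62, 3848), Mul(-1, Mul(I, Pow(1373, Rational(1, 2)))))), -1) = Pow(Add(8882, Add(-238576, Mul(-1, I, Pow(1373, Rational(1, 2))))), -1) = Pow(Add(-229694, Mul(-1, I, Pow(1373, Rational(1, 2)))), -1)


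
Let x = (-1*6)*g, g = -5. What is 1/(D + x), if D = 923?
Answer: 1/953 ≈ 0.0010493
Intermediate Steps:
x = 30 (x = -1*6*(-5) = -6*(-5) = 30)
1/(D + x) = 1/(923 + 30) = 1/953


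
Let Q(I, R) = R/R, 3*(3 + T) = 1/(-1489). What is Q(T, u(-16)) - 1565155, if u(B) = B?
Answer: -1565154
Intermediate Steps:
T = -13402/4467 (T = -3 + (1/3)/(-1489) = -3 + (1/3)*(-1/1489) = -3 - 1/4467 = -13402/4467 ≈ -3.0002)
Q(I, R) = 1
Q(T, u(-16)) - 1565155 = 1 - 1565155 = -1565154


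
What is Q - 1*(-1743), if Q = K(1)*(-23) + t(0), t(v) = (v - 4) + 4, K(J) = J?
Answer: 1720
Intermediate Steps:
t(v) = v (t(v) = (-4 + v) + 4 = v)
Q = -23 (Q = 1*(-23) + 0 = -23 + 0 = -23)
Q - 1*(-1743) = -23 - 1*(-1743) = -23 + 1743 = 1720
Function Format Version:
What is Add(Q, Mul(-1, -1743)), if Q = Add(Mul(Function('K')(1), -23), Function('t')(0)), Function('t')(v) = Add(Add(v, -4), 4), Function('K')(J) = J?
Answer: 1720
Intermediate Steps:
Function('t')(v) = v (Function('t')(v) = Add(Add(-4, v), 4) = v)
Q = -23 (Q = Add(Mul(1, -23), 0) = Add(-23, 0) = -23)
Add(Q, Mul(-1, -1743)) = Add(-23, Mul(-1, -1743)) = Add(-23, 1743) = 1720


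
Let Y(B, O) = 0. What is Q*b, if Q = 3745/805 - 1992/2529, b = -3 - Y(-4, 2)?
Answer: -74929/6463 ≈ -11.594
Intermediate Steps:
b = -3 (b = -3 - 1*0 = -3 + 0 = -3)
Q = 74929/19389 (Q = 3745*(1/805) - 1992*1/2529 = 107/23 - 664/843 = 74929/19389 ≈ 3.8645)
Q*b = (74929/19389)*(-3) = -74929/6463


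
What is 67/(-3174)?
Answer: -67/3174 ≈ -0.021109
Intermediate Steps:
67/(-3174) = -1/3174*67 = -67/3174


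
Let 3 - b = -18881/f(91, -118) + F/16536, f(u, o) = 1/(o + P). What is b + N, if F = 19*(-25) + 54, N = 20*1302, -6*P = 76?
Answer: -13455201585/5512 ≈ -2.4411e+6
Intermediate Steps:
P = -38/3 (P = -1/6*76 = -38/3 ≈ -12.667)
f(u, o) = 1/(-38/3 + o) (f(u, o) = 1/(o - 38/3) = 1/(-38/3 + o))
N = 26040
F = -421 (F = -475 + 54 = -421)
b = -13598734065/5512 (b = 3 - (-18881/(3/(-38 + 3*(-118))) - 421/16536) = 3 - (-18881/(3/(-38 - 354)) - 421*1/16536) = 3 - (-18881/(3/(-392)) - 421/16536) = 3 - (-18881/(3*(-1/392)) - 421/16536) = 3 - (-18881/(-3/392) - 421/16536) = 3 - (-18881*(-392/3) - 421/16536) = 3 - (7401352/3 - 421/16536) = 3 - 1*13598750601/5512 = 3 - 13598750601/5512 = -13598734065/5512 ≈ -2.4671e+6)
b + N = -13598734065/5512 + 26040 = -13455201585/5512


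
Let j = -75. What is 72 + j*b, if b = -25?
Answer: 1947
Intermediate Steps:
72 + j*b = 72 - 75*(-25) = 72 + 1875 = 1947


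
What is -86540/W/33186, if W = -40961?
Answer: 43270/679665873 ≈ 6.3664e-5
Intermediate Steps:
-86540/W/33186 = -86540/(-40961)/33186 = -86540*(-1/40961)*(1/33186) = (86540/40961)*(1/33186) = 43270/679665873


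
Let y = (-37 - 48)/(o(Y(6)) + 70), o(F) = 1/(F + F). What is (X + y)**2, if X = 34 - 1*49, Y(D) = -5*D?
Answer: 16040025/61009 ≈ 262.91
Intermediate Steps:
o(F) = 1/(2*F)
y = -300/247 (y = (-37 - 48)/(1/(2*((-5*6))) + 70) = -85/((1/2)/(-30) + 70) = -85/((1/2)*(-1/30) + 70) = -85/(-1/60 + 70) = -85/4199/60 = -85*60/4199 = -300/247 ≈ -1.2146)
X = -15 (X = 34 - 49 = -15)
(X + y)**2 = (-15 - 300/247)**2 = (-4005/247)**2 = 16040025/61009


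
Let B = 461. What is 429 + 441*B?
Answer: 203730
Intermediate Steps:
429 + 441*B = 429 + 441*461 = 429 + 203301 = 203730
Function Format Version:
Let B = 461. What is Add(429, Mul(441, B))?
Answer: 203730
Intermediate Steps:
Add(429, Mul(441, B)) = Add(429, Mul(441, 461)) = Add(429, 203301) = 203730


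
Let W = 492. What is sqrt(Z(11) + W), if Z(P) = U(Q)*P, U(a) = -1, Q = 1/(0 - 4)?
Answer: sqrt(481) ≈ 21.932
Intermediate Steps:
Q = -1/4 (Q = 1/(-4) = -1/4 ≈ -0.25000)
Z(P) = -P
sqrt(Z(11) + W) = sqrt(-1*11 + 492) = sqrt(-11 + 492) = sqrt(481)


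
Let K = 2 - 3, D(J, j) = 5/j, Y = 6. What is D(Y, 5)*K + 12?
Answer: 11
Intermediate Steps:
K = -1
D(Y, 5)*K + 12 = (5/5)*(-1) + 12 = (5*(⅕))*(-1) + 12 = 1*(-1) + 12 = -1 + 12 = 11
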